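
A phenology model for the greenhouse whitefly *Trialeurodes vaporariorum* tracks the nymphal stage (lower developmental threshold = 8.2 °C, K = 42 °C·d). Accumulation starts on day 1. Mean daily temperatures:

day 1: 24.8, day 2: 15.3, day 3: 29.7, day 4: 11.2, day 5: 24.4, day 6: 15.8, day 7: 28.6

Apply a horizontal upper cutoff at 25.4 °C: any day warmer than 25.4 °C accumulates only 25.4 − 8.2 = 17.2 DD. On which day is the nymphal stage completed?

Daily DD above 8.2 °C (capped at 17.2): 16.6, 7.1, 17.2, 3.0, 16.2, 7.6, 17.2.
Cumulative: 16.6, 23.7, 40.9, 43.9, 60.1, 67.7, 84.9.
The total first reaches 42 DD on day 4.

day 4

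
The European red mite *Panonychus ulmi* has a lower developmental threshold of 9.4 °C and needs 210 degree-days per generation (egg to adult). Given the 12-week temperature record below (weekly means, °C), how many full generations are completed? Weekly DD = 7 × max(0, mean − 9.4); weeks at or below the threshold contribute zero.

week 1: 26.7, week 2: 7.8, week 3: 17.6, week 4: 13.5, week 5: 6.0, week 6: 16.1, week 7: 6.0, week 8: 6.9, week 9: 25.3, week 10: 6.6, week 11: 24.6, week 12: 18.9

Weekly DD (7 × max(0, T̄ − 9.4)): 121.1, 0.0, 57.4, 28.7, 0.0, 46.9, 0.0, 0.0, 111.3, 0.0, 106.4, 66.5.
Season total = 538.3 DD.
Complete generations = ⌊538.3 / 210⌋ = 2.

2 generations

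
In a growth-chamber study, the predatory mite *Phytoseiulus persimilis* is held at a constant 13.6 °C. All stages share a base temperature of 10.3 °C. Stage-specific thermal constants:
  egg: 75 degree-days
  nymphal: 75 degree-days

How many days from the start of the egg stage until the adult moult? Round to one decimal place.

45.5 days

Daily accumulation at 13.6 °C = 13.6 − 10.3 = 3.3 DD/day.
Total K = 75 + 75 = 150 DD.
Total duration = 150 / 3.3 = 45.455 ≈ 45.5 days.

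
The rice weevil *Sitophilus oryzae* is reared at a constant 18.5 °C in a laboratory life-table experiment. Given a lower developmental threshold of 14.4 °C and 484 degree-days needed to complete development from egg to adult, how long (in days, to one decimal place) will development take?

118.0 days

Daily accumulation = 18.5 − 14.4 = 4.1 DD/day.
Duration = 484 / 4.1 = 118.049 ≈ 118.0 days.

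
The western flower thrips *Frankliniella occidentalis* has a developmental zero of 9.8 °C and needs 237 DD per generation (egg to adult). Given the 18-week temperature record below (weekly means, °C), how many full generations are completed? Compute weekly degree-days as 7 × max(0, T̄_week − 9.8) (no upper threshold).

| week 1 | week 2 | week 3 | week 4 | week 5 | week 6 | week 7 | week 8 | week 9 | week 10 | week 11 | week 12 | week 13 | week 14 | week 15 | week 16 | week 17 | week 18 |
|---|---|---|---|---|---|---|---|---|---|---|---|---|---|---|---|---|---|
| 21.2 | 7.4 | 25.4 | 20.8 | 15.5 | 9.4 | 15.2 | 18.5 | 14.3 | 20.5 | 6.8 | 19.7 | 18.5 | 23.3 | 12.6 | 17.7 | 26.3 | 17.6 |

Weekly DD (7 × max(0, T̄ − 9.8)): 79.8, 0.0, 109.2, 77.0, 39.9, 0.0, 37.8, 60.9, 31.5, 74.9, 0.0, 69.3, 60.9, 94.5, 19.6, 55.3, 115.5, 54.6.
Season total = 980.7 DD.
Complete generations = ⌊980.7 / 237⌋ = 4.

4 generations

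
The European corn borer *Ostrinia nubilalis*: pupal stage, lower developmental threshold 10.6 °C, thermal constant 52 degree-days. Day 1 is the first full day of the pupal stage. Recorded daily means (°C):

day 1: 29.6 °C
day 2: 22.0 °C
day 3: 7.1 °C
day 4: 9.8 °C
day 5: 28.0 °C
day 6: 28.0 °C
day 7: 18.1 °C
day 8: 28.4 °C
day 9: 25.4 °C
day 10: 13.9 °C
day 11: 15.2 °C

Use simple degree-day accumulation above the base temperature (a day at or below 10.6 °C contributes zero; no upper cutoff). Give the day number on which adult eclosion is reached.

Daily DD above 10.6 °C: 19.0, 11.4, 0.0, 0.0, 17.4, 17.4, 7.5, 17.8, 14.8, 3.3, 4.6.
Cumulative: 19.0, 30.4, 30.4, 30.4, 47.8, 65.2, 72.7, 90.5, 105.3, 108.6, 113.2.
The total first reaches 52 DD on day 6.

day 6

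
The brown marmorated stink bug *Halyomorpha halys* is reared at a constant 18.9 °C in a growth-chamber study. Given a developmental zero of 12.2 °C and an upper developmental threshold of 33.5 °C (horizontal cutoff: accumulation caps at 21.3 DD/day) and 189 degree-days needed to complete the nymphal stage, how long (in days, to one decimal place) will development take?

Daily accumulation = 18.9 − 12.2 = 6.7 DD/day.
Duration = 189 / 6.7 = 28.209 ≈ 28.2 days.

28.2 days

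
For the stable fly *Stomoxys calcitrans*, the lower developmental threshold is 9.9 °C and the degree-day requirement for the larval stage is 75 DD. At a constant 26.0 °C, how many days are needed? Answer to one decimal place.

Daily accumulation = 26.0 − 9.9 = 16.1 DD/day.
Duration = 75 / 16.1 = 4.658 ≈ 4.7 days.

4.7 days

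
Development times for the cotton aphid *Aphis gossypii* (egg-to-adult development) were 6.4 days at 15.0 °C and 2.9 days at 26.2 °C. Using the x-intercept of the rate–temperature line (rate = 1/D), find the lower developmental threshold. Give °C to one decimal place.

5.7 °C

Linear rate model ⇒ the product D·(T − T_b) is constant across temperatures.
6.4·(15.0 − T_b) = 2.9·(26.2 − T_b)
T_b = (6.4·15.0 − 2.9·26.2) / (6.4 − 2.9) = 20.02 / 3.5 = 5.720 °C ≈ 5.7 °C.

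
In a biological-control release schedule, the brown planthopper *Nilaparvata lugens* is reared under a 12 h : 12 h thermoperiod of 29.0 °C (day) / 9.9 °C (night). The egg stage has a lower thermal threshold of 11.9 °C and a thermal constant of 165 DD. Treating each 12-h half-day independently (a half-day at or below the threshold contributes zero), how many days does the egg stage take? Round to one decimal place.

19.3 days

Day half: max(0, 29.0 − 11.9) × 0.5 = 17.1 × 0.5 = 8.55 DD.
Night half: max(0, 9.9 − 11.9) × 0.5 = 0.0 × 0.5 = 0.00 DD.
Per 24 h: 8.55 DD/day.
Duration = 165 / 8.55 = 19.298 ≈ 19.3 days.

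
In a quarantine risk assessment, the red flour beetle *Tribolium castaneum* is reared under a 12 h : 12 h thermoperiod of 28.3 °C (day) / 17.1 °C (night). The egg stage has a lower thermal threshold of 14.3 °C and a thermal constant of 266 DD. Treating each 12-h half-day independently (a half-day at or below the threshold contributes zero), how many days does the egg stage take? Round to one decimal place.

Day half: max(0, 28.3 − 14.3) × 0.5 = 14.0 × 0.5 = 7.00 DD.
Night half: max(0, 17.1 − 14.3) × 0.5 = 2.8 × 0.5 = 1.40 DD.
Per 24 h: 8.40 DD/day.
Duration = 266 / 8.40 = 31.667 ≈ 31.7 days.

31.7 days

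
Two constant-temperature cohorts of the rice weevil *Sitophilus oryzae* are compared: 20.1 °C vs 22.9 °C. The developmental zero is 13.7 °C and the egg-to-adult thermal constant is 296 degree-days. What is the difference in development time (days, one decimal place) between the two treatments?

14.1 days

At 20.1 °C: 296 / (20.1 − 13.7) = 296 / 6.4 = 46.250 d.
At 22.9 °C: 296 / (22.9 − 13.7) = 296 / 9.2 = 32.174 d.
Difference = |46.250 − 32.174| = 14.076 ≈ 14.1 days.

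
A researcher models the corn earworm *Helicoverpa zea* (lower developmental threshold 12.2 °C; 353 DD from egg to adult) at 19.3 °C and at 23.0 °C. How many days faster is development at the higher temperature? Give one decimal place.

17.0 days

At 19.3 °C: 353 / (19.3 − 12.2) = 353 / 7.1 = 49.718 d.
At 23.0 °C: 353 / (23.0 − 12.2) = 353 / 10.8 = 32.685 d.
Difference = |49.718 − 32.685| = 17.033 ≈ 17.0 days.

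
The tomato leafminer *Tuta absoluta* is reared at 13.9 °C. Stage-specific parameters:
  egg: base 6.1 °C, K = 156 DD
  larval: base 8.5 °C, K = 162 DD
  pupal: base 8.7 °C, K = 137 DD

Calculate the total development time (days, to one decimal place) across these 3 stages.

76.3 days

egg: 156 / (13.9 − 6.1) = 156 / 7.8 = 20.000 d.
larval: 162 / (13.9 − 8.5) = 162 / 5.4 = 30.000 d.
pupal: 137 / (13.9 − 8.7) = 137 / 5.2 = 26.346 d.
Sum = 76.346 ≈ 76.3 days.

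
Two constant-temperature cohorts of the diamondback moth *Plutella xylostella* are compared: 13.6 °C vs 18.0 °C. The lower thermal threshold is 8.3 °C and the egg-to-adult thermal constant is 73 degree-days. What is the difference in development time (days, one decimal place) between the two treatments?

6.2 days

At 13.6 °C: 73 / (13.6 − 8.3) = 73 / 5.3 = 13.774 d.
At 18.0 °C: 73 / (18.0 − 8.3) = 73 / 9.7 = 7.526 d.
Difference = |13.774 − 7.526| = 6.248 ≈ 6.2 days.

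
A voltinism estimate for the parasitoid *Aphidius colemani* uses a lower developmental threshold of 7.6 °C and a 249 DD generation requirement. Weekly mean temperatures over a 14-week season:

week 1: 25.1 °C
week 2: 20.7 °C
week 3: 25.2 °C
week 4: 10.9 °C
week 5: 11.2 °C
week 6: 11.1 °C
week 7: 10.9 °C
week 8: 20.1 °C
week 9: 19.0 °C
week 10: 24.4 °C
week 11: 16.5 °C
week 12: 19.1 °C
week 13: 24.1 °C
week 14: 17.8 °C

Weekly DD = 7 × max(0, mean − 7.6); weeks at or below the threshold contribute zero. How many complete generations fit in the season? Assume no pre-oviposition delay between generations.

4 generations

Weekly DD (7 × max(0, T̄ − 7.6)): 122.5, 91.7, 123.2, 23.1, 25.2, 24.5, 23.1, 87.5, 79.8, 117.6, 62.3, 80.5, 115.5, 71.4.
Season total = 1047.9 DD.
Complete generations = ⌊1047.9 / 249⌋ = 4.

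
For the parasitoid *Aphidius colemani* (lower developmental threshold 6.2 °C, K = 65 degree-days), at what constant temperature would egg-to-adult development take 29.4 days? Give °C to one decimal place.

8.4 °C

Required daily accumulation = 65 / 29.4 = 2.211 DD/day.
T = T_base + 2.211 = 6.2 + 2.211 = 8.411 ≈ 8.4 °C.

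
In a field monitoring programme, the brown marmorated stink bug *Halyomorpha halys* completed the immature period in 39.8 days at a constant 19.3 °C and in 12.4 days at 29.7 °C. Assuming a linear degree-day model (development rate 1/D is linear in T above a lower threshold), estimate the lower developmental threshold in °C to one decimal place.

14.6 °C

Linear rate model ⇒ the product D·(T − T_b) is constant across temperatures.
39.8·(19.3 − T_b) = 12.4·(29.7 − T_b)
T_b = (39.8·19.3 − 12.4·29.7) / (39.8 − 12.4) = 399.86 / 27.4 = 14.593 °C ≈ 14.6 °C.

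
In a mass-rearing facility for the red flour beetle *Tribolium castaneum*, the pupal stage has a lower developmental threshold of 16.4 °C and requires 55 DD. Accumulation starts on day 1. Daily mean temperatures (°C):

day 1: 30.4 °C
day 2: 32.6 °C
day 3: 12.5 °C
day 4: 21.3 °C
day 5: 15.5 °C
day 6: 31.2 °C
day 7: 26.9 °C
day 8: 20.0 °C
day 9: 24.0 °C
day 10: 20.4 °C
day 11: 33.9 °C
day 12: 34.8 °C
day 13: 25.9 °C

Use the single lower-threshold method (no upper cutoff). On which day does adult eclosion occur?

Daily DD above 16.4 °C: 14.0, 16.2, 0.0, 4.9, 0.0, 14.8, 10.5, 3.6, 7.6, 4.0, 17.5, 18.4, 9.5.
Cumulative: 14.0, 30.2, 30.2, 35.1, 35.1, 49.9, 60.4, 64.0, 71.6, 75.6, 93.1, 111.5, 121.0.
The total first reaches 55 DD on day 7.

day 7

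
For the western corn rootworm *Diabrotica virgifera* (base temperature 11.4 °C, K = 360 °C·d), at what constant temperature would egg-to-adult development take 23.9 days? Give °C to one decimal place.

26.5 °C

Required daily accumulation = 360 / 23.9 = 15.063 DD/day.
T = T_base + 15.063 = 11.4 + 15.063 = 26.463 ≈ 26.5 °C.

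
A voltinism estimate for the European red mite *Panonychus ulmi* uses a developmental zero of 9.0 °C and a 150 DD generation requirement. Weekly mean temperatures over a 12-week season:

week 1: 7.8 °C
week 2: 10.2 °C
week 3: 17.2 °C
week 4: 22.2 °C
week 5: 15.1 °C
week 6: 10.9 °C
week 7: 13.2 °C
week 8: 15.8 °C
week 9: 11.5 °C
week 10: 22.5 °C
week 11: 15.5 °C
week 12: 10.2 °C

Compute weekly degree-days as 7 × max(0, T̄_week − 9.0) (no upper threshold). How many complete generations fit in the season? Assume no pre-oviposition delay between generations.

3 generations

Weekly DD (7 × max(0, T̄ − 9.0)): 0.0, 8.4, 57.4, 92.4, 42.7, 13.3, 29.4, 47.6, 17.5, 94.5, 45.5, 8.4.
Season total = 457.1 DD.
Complete generations = ⌊457.1 / 150⌋ = 3.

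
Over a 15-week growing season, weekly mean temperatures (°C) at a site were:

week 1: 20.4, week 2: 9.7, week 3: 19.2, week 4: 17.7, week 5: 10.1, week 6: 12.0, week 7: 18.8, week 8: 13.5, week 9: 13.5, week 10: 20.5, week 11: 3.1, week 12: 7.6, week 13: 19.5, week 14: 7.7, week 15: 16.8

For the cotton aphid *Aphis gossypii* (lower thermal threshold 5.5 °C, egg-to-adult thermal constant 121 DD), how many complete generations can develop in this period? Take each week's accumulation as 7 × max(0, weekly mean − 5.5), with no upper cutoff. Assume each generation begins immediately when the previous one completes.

7 generations

Weekly DD (7 × max(0, T̄ − 5.5)): 104.3, 29.4, 95.9, 85.4, 32.2, 45.5, 93.1, 56.0, 56.0, 105.0, 0.0, 14.7, 98.0, 15.4, 79.1.
Season total = 910.0 DD.
Complete generations = ⌊910.0 / 121⌋ = 7.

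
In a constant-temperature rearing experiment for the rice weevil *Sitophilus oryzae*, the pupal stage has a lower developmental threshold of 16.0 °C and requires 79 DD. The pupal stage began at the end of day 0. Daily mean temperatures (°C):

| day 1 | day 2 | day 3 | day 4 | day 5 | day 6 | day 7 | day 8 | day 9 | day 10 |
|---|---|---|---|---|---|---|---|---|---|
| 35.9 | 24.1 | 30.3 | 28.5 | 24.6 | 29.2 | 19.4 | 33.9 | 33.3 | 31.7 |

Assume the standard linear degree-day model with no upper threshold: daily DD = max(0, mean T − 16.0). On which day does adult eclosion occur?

Daily DD above 16.0 °C: 19.9, 8.1, 14.3, 12.5, 8.6, 13.2, 3.4, 17.9, 17.3, 15.7.
Cumulative: 19.9, 28.0, 42.3, 54.8, 63.4, 76.6, 80.0, 97.9, 115.2, 130.9.
The total first reaches 79 DD on day 7.

day 7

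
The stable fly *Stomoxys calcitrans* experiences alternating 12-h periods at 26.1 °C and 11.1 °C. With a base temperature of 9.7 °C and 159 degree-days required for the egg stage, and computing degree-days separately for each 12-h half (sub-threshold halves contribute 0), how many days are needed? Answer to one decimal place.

17.9 days

Day half: max(0, 26.1 − 9.7) × 0.5 = 16.4 × 0.5 = 8.20 DD.
Night half: max(0, 11.1 − 9.7) × 0.5 = 1.4 × 0.5 = 0.70 DD.
Per 24 h: 8.90 DD/day.
Duration = 159 / 8.90 = 17.865 ≈ 17.9 days.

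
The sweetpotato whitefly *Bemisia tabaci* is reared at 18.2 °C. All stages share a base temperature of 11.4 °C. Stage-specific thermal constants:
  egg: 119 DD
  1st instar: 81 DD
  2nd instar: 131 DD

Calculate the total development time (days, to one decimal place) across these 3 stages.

48.7 days

Daily accumulation at 18.2 °C = 18.2 − 11.4 = 6.8 DD/day.
Total K = 119 + 81 + 131 = 331 DD.
Total duration = 331 / 6.8 = 48.676 ≈ 48.7 days.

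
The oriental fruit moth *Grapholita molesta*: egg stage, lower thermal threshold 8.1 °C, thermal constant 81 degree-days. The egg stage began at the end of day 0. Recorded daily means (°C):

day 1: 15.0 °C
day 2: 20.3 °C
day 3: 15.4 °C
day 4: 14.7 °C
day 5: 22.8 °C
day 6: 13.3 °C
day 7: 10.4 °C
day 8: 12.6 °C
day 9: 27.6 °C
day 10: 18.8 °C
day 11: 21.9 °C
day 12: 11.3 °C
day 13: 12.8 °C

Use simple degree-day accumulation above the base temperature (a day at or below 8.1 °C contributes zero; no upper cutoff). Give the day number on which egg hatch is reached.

day 10

Daily DD above 8.1 °C: 6.9, 12.2, 7.3, 6.6, 14.7, 5.2, 2.3, 4.5, 19.5, 10.7, 13.8, 3.2, 4.7.
Cumulative: 6.9, 19.1, 26.4, 33.0, 47.7, 52.9, 55.2, 59.7, 79.2, 89.9, 103.7, 106.9, 111.6.
The total first reaches 81 DD on day 10.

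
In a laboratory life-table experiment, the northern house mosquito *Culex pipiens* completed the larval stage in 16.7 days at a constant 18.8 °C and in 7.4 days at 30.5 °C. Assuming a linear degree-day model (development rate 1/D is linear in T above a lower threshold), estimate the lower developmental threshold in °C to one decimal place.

9.5 °C

Equal thermal constants: D₁(T₁ − T_b) = D₂(T₂ − T_b).
16.7·(18.8 − T_b) = 7.4·(30.5 − T_b)
T_b = (16.7·18.8 − 7.4·30.5) / (16.7 − 7.4) = 88.26 / 9.3 = 9.490 °C ≈ 9.5 °C.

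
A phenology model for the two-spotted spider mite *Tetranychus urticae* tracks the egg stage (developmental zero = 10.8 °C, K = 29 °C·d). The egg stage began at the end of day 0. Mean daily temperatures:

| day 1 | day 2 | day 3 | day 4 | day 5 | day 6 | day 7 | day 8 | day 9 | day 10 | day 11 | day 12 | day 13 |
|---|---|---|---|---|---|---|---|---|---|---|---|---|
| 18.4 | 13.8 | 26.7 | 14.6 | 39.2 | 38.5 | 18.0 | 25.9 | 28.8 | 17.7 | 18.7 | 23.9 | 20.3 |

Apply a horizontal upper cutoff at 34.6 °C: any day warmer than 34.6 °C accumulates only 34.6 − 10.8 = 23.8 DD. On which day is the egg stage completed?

Daily DD above 10.8 °C (capped at 23.8): 7.6, 3.0, 15.9, 3.8, 23.8, 23.8, 7.2, 15.1, 18.0, 6.9, 7.9, 13.1, 9.5.
Cumulative: 7.6, 10.6, 26.5, 30.3, 54.1, 77.9, 85.1, 100.2, 118.2, 125.1, 133.0, 146.1, 155.6.
The total first reaches 29 DD on day 4.

day 4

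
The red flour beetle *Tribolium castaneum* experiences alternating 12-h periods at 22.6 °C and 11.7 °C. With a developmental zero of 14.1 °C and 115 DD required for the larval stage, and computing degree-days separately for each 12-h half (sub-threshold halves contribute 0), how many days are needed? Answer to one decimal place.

Day half: max(0, 22.6 − 14.1) × 0.5 = 8.5 × 0.5 = 4.25 DD.
Night half: max(0, 11.7 − 14.1) × 0.5 = 0.0 × 0.5 = 0.00 DD.
Per 24 h: 4.25 DD/day.
Duration = 115 / 4.25 = 27.059 ≈ 27.1 days.

27.1 days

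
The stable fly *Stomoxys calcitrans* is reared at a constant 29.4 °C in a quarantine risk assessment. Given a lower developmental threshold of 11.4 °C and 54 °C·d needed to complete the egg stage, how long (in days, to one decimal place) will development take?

3.0 days

Daily accumulation = 29.4 − 11.4 = 18.0 DD/day.
Duration = 54 / 18.0 = 3.000 ≈ 3.0 days.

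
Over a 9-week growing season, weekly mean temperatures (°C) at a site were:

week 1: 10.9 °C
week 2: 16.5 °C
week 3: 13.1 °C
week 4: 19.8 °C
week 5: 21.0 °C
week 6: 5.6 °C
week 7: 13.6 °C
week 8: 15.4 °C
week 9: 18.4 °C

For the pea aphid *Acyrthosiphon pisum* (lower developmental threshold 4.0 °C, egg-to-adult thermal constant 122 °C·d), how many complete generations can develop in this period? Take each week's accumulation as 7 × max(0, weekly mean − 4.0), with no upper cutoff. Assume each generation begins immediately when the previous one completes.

5 generations

Weekly DD (7 × max(0, T̄ − 4.0)): 48.3, 87.5, 63.7, 110.6, 119.0, 11.2, 67.2, 79.8, 100.8.
Season total = 688.1 DD.
Complete generations = ⌊688.1 / 122⌋ = 5.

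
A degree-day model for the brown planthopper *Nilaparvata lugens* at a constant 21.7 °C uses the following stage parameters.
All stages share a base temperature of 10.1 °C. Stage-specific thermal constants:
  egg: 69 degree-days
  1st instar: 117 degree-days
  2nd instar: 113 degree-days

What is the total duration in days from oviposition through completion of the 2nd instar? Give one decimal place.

Daily accumulation at 21.7 °C = 21.7 − 10.1 = 11.6 DD/day.
Total K = 69 + 117 + 113 = 299 DD.
Total duration = 299 / 11.6 = 25.776 ≈ 25.8 days.

25.8 days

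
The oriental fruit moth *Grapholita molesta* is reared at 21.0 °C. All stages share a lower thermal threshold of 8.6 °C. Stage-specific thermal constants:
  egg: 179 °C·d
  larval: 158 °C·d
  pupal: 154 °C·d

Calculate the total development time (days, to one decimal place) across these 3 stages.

Daily accumulation at 21.0 °C = 21.0 − 8.6 = 12.4 DD/day.
Total K = 179 + 158 + 154 = 491 DD.
Total duration = 491 / 12.4 = 39.597 ≈ 39.6 days.

39.6 days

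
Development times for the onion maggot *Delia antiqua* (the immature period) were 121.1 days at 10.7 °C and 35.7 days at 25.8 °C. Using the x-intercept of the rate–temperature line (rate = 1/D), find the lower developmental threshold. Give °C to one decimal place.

Under the model K = D·(T − T_b), so D₁·(T₁ − T_b) = D₂·(T₂ − T_b).
121.1·(10.7 − T_b) = 35.7·(25.8 − T_b)
T_b = (121.1·10.7 − 35.7·25.8) / (121.1 − 35.7) = 374.71 / 85.4 = 4.388 °C ≈ 4.4 °C.

4.4 °C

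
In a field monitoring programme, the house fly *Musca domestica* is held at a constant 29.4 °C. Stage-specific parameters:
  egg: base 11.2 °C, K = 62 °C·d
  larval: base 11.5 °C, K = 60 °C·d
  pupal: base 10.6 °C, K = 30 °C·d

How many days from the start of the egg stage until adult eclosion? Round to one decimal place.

egg: 62 / (29.4 − 11.2) = 62 / 18.2 = 3.407 d.
larval: 60 / (29.4 − 11.5) = 60 / 17.9 = 3.352 d.
pupal: 30 / (29.4 − 10.6) = 30 / 18.8 = 1.596 d.
Sum = 8.354 ≈ 8.4 days.

8.4 days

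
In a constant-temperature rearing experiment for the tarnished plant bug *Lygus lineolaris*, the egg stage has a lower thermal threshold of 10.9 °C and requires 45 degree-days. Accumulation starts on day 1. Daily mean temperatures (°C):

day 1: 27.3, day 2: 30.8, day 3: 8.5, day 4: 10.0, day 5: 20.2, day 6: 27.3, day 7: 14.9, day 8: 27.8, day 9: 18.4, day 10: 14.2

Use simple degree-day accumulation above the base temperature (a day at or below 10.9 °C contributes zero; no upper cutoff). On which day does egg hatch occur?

day 5

Daily DD above 10.9 °C: 16.4, 19.9, 0.0, 0.0, 9.3, 16.4, 4.0, 16.9, 7.5, 3.3.
Cumulative: 16.4, 36.3, 36.3, 36.3, 45.6, 62.0, 66.0, 82.9, 90.4, 93.7.
The total first reaches 45 DD on day 5.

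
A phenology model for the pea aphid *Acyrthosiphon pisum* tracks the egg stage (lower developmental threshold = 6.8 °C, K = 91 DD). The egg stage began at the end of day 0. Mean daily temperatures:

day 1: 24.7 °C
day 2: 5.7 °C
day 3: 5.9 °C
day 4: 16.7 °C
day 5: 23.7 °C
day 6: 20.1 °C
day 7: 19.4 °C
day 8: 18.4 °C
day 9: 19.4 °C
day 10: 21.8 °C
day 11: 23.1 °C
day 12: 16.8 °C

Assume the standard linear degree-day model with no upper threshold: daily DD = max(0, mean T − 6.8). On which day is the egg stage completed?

Daily DD above 6.8 °C: 17.9, 0.0, 0.0, 9.9, 16.9, 13.3, 12.6, 11.6, 12.6, 15.0, 16.3, 10.0.
Cumulative: 17.9, 17.9, 17.9, 27.8, 44.7, 58.0, 70.6, 82.2, 94.8, 109.8, 126.1, 136.1.
The total first reaches 91 DD on day 9.

day 9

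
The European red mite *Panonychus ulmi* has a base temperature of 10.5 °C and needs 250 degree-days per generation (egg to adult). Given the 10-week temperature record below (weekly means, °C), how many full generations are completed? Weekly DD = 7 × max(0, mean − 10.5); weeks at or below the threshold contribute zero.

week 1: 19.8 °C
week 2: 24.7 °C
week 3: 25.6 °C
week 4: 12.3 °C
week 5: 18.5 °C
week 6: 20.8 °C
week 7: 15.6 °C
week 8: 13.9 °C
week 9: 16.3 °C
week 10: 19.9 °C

2 generations

Weekly DD (7 × max(0, T̄ − 10.5)): 65.1, 99.4, 105.7, 12.6, 56.0, 72.1, 35.7, 23.8, 40.6, 65.8.
Season total = 576.8 DD.
Complete generations = ⌊576.8 / 250⌋ = 2.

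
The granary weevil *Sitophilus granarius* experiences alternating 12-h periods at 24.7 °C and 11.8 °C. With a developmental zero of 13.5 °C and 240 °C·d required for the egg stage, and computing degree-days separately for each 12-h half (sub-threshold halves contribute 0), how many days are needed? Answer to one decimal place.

Day half: max(0, 24.7 − 13.5) × 0.5 = 11.2 × 0.5 = 5.60 DD.
Night half: max(0, 11.8 − 13.5) × 0.5 = 0.0 × 0.5 = 0.00 DD.
Per 24 h: 5.60 DD/day.
Duration = 240 / 5.60 = 42.857 ≈ 42.9 days.

42.9 days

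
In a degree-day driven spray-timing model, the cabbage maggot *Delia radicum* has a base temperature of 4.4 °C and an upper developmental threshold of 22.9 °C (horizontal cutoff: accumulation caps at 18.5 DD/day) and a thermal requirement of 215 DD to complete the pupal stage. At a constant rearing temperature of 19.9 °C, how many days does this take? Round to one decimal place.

Daily accumulation = 19.9 − 4.4 = 15.5 DD/day.
Duration = 215 / 15.5 = 13.871 ≈ 13.9 days.

13.9 days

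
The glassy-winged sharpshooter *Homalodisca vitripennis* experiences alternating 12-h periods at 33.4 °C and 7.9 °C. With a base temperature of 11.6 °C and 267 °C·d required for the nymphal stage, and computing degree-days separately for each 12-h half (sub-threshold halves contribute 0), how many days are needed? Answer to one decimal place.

24.5 days

Day half: max(0, 33.4 − 11.6) × 0.5 = 21.8 × 0.5 = 10.90 DD.
Night half: max(0, 7.9 − 11.6) × 0.5 = 0.0 × 0.5 = 0.00 DD.
Per 24 h: 10.90 DD/day.
Duration = 267 / 10.90 = 24.495 ≈ 24.5 days.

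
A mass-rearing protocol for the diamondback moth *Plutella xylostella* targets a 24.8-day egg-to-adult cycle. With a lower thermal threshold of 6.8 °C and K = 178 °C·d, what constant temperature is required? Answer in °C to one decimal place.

14.0 °C

Required daily accumulation = 178 / 24.8 = 7.177 DD/day.
T = T_base + 7.177 = 6.8 + 7.177 = 13.977 ≈ 14.0 °C.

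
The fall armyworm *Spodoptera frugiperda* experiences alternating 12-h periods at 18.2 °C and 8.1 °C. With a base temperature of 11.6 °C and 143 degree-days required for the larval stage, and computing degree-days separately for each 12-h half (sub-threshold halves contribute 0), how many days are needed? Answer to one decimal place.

Day half: max(0, 18.2 − 11.6) × 0.5 = 6.6 × 0.5 = 3.30 DD.
Night half: max(0, 8.1 − 11.6) × 0.5 = 0.0 × 0.5 = 0.00 DD.
Per 24 h: 3.30 DD/day.
Duration = 143 / 3.30 = 43.333 ≈ 43.3 days.

43.3 days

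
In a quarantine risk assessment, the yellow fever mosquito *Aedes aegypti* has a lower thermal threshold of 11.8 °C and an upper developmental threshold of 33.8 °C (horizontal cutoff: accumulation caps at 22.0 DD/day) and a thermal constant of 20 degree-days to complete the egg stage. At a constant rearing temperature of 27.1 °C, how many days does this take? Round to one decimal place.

1.3 days

Daily accumulation = 27.1 − 11.8 = 15.3 DD/day.
Duration = 20 / 15.3 = 1.307 ≈ 1.3 days.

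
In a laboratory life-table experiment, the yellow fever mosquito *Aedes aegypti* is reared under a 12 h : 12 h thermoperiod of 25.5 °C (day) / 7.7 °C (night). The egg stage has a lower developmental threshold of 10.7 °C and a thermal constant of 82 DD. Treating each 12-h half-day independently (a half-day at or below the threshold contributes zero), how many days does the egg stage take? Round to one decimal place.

Day half: max(0, 25.5 − 10.7) × 0.5 = 14.8 × 0.5 = 7.40 DD.
Night half: max(0, 7.7 − 10.7) × 0.5 = 0.0 × 0.5 = 0.00 DD.
Per 24 h: 7.40 DD/day.
Duration = 82 / 7.40 = 11.081 ≈ 11.1 days.

11.1 days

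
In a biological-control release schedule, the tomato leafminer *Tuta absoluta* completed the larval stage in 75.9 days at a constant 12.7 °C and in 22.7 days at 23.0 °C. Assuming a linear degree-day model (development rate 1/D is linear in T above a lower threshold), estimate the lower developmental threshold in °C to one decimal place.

Linear rate model ⇒ the product D·(T − T_b) is constant across temperatures.
75.9·(12.7 − T_b) = 22.7·(23.0 − T_b)
T_b = (75.9·12.7 − 22.7·23.0) / (75.9 − 22.7) = 441.83 / 53.2 = 8.305 °C ≈ 8.3 °C.

8.3 °C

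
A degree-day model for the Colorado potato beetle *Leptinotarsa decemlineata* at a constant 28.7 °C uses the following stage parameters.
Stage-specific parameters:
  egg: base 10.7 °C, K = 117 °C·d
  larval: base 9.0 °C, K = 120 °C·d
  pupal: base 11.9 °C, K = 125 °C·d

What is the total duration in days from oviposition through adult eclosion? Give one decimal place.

egg: 117 / (28.7 − 10.7) = 117 / 18.0 = 6.500 d.
larval: 120 / (28.7 − 9.0) = 120 / 19.7 = 6.091 d.
pupal: 125 / (28.7 − 11.9) = 125 / 16.8 = 7.440 d.
Sum = 20.032 ≈ 20.0 days.

20.0 days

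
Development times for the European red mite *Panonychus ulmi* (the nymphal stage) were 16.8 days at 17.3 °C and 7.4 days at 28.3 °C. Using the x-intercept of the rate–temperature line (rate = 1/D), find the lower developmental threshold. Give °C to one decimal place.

Under the model K = D·(T − T_b), so D₁·(T₁ − T_b) = D₂·(T₂ − T_b).
16.8·(17.3 − T_b) = 7.4·(28.3 − T_b)
T_b = (16.8·17.3 − 7.4·28.3) / (16.8 − 7.4) = 81.22 / 9.4 = 8.640 °C ≈ 8.6 °C.

8.6 °C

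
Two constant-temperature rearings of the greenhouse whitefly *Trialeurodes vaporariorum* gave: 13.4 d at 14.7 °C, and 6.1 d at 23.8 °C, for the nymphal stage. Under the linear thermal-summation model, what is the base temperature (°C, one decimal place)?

7.1 °C

Under the model K = D·(T − T_b), so D₁·(T₁ − T_b) = D₂·(T₂ − T_b).
13.4·(14.7 − T_b) = 6.1·(23.8 − T_b)
T_b = (13.4·14.7 − 6.1·23.8) / (13.4 − 6.1) = 51.80 / 7.3 = 7.096 °C ≈ 7.1 °C.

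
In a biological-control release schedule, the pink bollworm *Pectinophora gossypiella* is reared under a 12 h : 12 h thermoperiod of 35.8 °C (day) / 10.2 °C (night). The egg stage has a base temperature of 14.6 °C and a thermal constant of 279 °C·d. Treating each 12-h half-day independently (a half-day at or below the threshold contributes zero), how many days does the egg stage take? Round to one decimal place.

26.3 days

Day half: max(0, 35.8 − 14.6) × 0.5 = 21.2 × 0.5 = 10.60 DD.
Night half: max(0, 10.2 − 14.6) × 0.5 = 0.0 × 0.5 = 0.00 DD.
Per 24 h: 10.60 DD/day.
Duration = 279 / 10.60 = 26.321 ≈ 26.3 days.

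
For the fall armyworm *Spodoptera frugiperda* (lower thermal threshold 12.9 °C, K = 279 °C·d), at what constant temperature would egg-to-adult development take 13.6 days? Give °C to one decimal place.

Required daily accumulation = 279 / 13.6 = 20.515 DD/day.
T = T_base + 20.515 = 12.9 + 20.515 = 33.415 ≈ 33.4 °C.

33.4 °C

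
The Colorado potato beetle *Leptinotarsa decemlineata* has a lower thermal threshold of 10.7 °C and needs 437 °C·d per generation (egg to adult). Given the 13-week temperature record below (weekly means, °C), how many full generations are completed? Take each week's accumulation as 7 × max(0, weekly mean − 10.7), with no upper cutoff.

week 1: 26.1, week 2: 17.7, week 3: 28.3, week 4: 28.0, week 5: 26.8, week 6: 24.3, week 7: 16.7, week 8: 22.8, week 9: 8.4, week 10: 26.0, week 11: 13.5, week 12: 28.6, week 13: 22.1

2 generations

Weekly DD (7 × max(0, T̄ − 10.7)): 107.8, 49.0, 123.2, 121.1, 112.7, 95.2, 42.0, 84.7, 0.0, 107.1, 19.6, 125.3, 79.8.
Season total = 1067.5 DD.
Complete generations = ⌊1067.5 / 437⌋ = 2.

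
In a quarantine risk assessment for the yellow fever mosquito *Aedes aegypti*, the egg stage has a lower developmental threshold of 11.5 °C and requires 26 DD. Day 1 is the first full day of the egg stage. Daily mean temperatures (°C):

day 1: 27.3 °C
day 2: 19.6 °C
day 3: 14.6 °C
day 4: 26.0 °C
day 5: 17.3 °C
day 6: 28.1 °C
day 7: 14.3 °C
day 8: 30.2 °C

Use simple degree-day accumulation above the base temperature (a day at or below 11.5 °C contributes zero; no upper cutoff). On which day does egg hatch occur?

Daily DD above 11.5 °C: 15.8, 8.1, 3.1, 14.5, 5.8, 16.6, 2.8, 18.7.
Cumulative: 15.8, 23.9, 27.0, 41.5, 47.3, 63.9, 66.7, 85.4.
The total first reaches 26 DD on day 3.

day 3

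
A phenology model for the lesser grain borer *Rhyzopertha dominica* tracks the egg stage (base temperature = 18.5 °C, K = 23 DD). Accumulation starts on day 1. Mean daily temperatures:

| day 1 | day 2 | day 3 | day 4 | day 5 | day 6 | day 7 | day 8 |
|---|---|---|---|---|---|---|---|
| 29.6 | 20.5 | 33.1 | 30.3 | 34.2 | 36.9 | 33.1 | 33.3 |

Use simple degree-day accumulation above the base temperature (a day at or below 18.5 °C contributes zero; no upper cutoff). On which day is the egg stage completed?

Daily DD above 18.5 °C: 11.1, 2.0, 14.6, 11.8, 15.7, 18.4, 14.6, 14.8.
Cumulative: 11.1, 13.1, 27.7, 39.5, 55.2, 73.6, 88.2, 103.0.
The total first reaches 23 DD on day 3.

day 3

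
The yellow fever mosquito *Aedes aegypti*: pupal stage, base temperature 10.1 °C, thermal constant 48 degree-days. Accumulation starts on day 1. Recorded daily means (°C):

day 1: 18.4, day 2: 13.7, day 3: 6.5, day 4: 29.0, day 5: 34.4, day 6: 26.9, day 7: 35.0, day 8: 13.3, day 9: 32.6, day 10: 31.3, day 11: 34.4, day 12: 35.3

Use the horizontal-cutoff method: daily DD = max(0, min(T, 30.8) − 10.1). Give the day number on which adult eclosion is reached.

Daily DD above 10.1 °C (capped at 20.7): 8.3, 3.6, 0.0, 18.9, 20.7, 16.8, 20.7, 3.2, 20.7, 20.7, 20.7, 20.7.
Cumulative: 8.3, 11.9, 11.9, 30.8, 51.5, 68.3, 89.0, 92.2, 112.9, 133.6, 154.3, 175.0.
The total first reaches 48 DD on day 5.

day 5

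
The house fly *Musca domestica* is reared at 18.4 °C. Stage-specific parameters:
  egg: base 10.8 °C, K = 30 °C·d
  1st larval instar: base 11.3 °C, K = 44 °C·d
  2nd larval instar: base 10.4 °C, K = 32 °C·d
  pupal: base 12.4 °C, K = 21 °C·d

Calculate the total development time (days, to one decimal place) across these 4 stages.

egg: 30 / (18.4 − 10.8) = 30 / 7.6 = 3.947 d.
1st larval instar: 44 / (18.4 − 11.3) = 44 / 7.1 = 6.197 d.
2nd larval instar: 32 / (18.4 − 10.4) = 32 / 8.0 = 4.000 d.
pupal: 21 / (18.4 − 12.4) = 21 / 6.0 = 3.500 d.
Sum = 17.645 ≈ 17.6 days.

17.6 days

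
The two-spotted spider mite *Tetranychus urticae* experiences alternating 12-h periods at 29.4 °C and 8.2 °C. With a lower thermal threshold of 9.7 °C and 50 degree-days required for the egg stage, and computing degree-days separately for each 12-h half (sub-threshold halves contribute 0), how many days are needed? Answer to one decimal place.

5.1 days

Day half: max(0, 29.4 − 9.7) × 0.5 = 19.7 × 0.5 = 9.85 DD.
Night half: max(0, 8.2 − 9.7) × 0.5 = 0.0 × 0.5 = 0.00 DD.
Per 24 h: 9.85 DD/day.
Duration = 50 / 9.85 = 5.076 ≈ 5.1 days.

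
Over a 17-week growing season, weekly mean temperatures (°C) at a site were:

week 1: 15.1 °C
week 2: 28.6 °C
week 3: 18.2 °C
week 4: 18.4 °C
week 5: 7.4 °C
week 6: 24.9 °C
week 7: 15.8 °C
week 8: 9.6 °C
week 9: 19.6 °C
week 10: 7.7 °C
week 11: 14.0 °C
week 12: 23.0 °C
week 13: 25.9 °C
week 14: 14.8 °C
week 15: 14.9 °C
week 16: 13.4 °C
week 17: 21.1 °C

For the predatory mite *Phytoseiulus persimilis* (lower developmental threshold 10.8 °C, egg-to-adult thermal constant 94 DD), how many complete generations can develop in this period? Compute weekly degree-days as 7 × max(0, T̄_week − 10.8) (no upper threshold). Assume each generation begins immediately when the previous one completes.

8 generations

Weekly DD (7 × max(0, T̄ − 10.8)): 30.1, 124.6, 51.8, 53.2, 0.0, 98.7, 35.0, 0.0, 61.6, 0.0, 22.4, 85.4, 105.7, 28.0, 28.7, 18.2, 72.1.
Season total = 815.5 DD.
Complete generations = ⌊815.5 / 94⌋ = 8.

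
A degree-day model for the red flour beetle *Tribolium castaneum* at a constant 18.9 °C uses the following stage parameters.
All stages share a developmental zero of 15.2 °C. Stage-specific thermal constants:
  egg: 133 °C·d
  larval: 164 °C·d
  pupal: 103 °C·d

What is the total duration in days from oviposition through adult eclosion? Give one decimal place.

Daily accumulation at 18.9 °C = 18.9 − 15.2 = 3.7 DD/day.
Total K = 133 + 164 + 103 = 400 DD.
Total duration = 400 / 3.7 = 108.108 ≈ 108.1 days.

108.1 days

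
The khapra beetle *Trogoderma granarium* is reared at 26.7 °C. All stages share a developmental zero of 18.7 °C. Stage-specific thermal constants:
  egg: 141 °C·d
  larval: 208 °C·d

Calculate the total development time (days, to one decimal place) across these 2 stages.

43.6 days

Daily accumulation at 26.7 °C = 26.7 − 18.7 = 8.0 DD/day.
Total K = 141 + 208 = 349 DD.
Total duration = 349 / 8.0 = 43.625 ≈ 43.6 days.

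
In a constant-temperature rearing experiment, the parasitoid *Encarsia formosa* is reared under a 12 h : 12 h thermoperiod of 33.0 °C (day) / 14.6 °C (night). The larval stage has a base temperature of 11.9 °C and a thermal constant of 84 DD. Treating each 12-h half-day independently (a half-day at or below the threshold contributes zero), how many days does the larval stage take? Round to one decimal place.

Day half: max(0, 33.0 − 11.9) × 0.5 = 21.1 × 0.5 = 10.55 DD.
Night half: max(0, 14.6 − 11.9) × 0.5 = 2.7 × 0.5 = 1.35 DD.
Per 24 h: 11.90 DD/day.
Duration = 84 / 11.90 = 7.059 ≈ 7.1 days.

7.1 days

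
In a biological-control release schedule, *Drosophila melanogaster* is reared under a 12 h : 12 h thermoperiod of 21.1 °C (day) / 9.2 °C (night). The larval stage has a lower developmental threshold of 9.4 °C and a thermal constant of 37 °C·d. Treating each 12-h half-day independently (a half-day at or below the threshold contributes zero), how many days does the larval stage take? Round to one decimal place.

6.3 days

Day half: max(0, 21.1 − 9.4) × 0.5 = 11.7 × 0.5 = 5.85 DD.
Night half: max(0, 9.2 − 9.4) × 0.5 = 0.0 × 0.5 = 0.00 DD.
Per 24 h: 5.85 DD/day.
Duration = 37 / 5.85 = 6.325 ≈ 6.3 days.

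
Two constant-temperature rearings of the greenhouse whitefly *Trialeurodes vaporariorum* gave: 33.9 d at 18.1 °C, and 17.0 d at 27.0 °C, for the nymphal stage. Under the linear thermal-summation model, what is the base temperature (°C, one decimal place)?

Equal thermal constants: D₁(T₁ − T_b) = D₂(T₂ − T_b).
33.9·(18.1 − T_b) = 17.0·(27.0 − T_b)
T_b = (33.9·18.1 − 17.0·27.0) / (33.9 − 17.0) = 154.59 / 16.9 = 9.147 °C ≈ 9.1 °C.

9.1 °C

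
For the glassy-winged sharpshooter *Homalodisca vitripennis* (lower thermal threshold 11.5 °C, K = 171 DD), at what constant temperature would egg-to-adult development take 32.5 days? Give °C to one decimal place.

16.8 °C

Required daily accumulation = 171 / 32.5 = 5.262 DD/day.
T = T_base + 5.262 = 11.5 + 5.262 = 16.762 ≈ 16.8 °C.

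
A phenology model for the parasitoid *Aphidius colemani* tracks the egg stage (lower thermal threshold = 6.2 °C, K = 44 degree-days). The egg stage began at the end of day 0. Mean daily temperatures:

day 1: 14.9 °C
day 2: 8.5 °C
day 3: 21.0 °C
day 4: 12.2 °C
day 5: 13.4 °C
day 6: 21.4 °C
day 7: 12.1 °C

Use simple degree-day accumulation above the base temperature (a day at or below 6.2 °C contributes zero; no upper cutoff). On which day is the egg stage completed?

day 6

Daily DD above 6.2 °C: 8.7, 2.3, 14.8, 6.0, 7.2, 15.2, 5.9.
Cumulative: 8.7, 11.0, 25.8, 31.8, 39.0, 54.2, 60.1.
The total first reaches 44 DD on day 6.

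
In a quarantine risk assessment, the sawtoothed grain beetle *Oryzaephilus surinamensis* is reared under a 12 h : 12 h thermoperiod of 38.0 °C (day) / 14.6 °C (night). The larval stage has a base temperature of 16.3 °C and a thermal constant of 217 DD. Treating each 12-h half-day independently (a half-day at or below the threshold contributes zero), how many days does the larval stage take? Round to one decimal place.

Day half: max(0, 38.0 − 16.3) × 0.5 = 21.7 × 0.5 = 10.85 DD.
Night half: max(0, 14.6 − 16.3) × 0.5 = 0.0 × 0.5 = 0.00 DD.
Per 24 h: 10.85 DD/day.
Duration = 217 / 10.85 = 20.000 ≈ 20.0 days.

20.0 days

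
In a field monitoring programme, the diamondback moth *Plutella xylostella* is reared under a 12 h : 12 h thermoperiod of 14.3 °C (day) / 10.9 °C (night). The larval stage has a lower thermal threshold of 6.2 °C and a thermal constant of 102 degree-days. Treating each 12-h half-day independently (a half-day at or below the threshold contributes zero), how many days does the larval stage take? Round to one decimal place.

15.9 days

Day half: max(0, 14.3 − 6.2) × 0.5 = 8.1 × 0.5 = 4.05 DD.
Night half: max(0, 10.9 − 6.2) × 0.5 = 4.7 × 0.5 = 2.35 DD.
Per 24 h: 6.40 DD/day.
Duration = 102 / 6.40 = 15.938 ≈ 15.9 days.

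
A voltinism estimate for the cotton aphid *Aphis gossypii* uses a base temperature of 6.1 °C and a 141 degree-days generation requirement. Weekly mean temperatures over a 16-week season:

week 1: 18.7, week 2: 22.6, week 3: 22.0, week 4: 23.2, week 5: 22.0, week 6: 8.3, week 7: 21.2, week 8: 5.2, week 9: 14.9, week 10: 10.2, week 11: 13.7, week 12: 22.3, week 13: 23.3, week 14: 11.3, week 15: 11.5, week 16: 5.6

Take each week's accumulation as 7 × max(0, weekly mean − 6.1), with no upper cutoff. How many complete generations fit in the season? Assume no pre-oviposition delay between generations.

Weekly DD (7 × max(0, T̄ − 6.1)): 88.2, 115.5, 111.3, 119.7, 111.3, 15.4, 105.7, 0.0, 61.6, 28.7, 53.2, 113.4, 120.4, 36.4, 37.8, 0.0.
Season total = 1118.6 DD.
Complete generations = ⌊1118.6 / 141⌋ = 7.

7 generations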